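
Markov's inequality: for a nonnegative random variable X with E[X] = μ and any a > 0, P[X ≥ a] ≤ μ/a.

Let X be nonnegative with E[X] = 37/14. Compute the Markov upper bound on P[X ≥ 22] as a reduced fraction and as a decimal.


μ = E[X] = 37/14, a = 22.
Markov: P[X ≥ 22] ≤ μ/a = (37/14)/22 = 37/308.
Numerically: ≈ 0.120130.
(Since a = 22 > μ = 2.642857, the bound 37/308 is < 1 and informative.)

P[X ≥ 22] ≤ 37/308 ≈ 0.120130.


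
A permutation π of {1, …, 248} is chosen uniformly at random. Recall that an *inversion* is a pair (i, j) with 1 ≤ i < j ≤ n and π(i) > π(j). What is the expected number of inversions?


Write X = Σ X_I over the C(248, 2) = 30628 pairs i < j, with X_I the indicator of one inversion.
There are 30628 indicators.
For each fixed pair i < j, the values π(i) and π(j) are two distinct elements of {1, …, 248} in uniformly random order; by symmetry P[π(i) > π(j)] = 1/2.
By linearity: E[X] = 30628 · (1/2) = C(248, 2) · (1/2) = 30628/2 = 15314 ≈ 15314.000.

E[X] = 15314 = 15314.000.


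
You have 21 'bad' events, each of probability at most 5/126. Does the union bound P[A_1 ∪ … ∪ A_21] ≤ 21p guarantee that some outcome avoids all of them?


Union bound: P[∪_{i=1}^{21} A_i] ≤ Σ_i P[A_i] ≤ 21·p = 21·(5/126) = 5/6.
Numerically: 5/6 ≈ 0.8333.
Is 5/6 < 1? YES.
Since P[∪ A_i] ≤ 5/6 < 1, the complement has P[∩ A_i^c] ≥ 1 − 5/6 = 1/6 > 0, so some outcome avoids every A_i.

21·p = 5/6 ≈ 0.8333; existence CERTIFIED by the union bound.


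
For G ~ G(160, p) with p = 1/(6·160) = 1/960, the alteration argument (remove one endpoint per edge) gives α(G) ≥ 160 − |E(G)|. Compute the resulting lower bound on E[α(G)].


E[|E(G)|] = C(160, 2)·p = 12720 · (1/960) = 53/4.
E[α(G)] ≥ n − E[|E(G)|] = 160 − 53/4 = 587/4.
Numerically: ≈ 146.75000.
(This is only a lower bound; the true E[α(G)] may be larger.)

E[α(G)] ≥ 587/4 ≈ 146.75000.


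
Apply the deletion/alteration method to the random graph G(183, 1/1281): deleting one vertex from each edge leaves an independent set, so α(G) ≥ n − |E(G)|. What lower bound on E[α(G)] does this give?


E[|E(G)|] = C(183, 2)·p = 16653 · (1/1281) = 13.
E[α(G)] ≥ n − E[|E(G)|] = 183 − 13 = 170.
Numerically: ≈ 170.000000.
(This is only a lower bound; the true E[α(G)] may be larger.)

E[α(G)] ≥ 170 ≈ 170.000000.


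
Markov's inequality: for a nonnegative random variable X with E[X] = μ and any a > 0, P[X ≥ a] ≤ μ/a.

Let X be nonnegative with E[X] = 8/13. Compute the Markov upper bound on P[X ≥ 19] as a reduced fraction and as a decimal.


μ = E[X] = 8/13, a = 19.
Markov: P[X ≥ 19] ≤ μ/a = (8/13)/19 = 8/247.
Numerically: ≈ 0.032.
(Since a = 19 > μ = 0.615, the bound 8/247 is < 1 and informative.)

P[X ≥ 19] ≤ 8/247 ≈ 0.032.


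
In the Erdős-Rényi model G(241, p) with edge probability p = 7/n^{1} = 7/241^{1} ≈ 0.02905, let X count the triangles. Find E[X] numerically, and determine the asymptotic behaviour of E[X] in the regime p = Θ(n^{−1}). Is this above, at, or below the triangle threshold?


Number of potential triangles: C(241, 3) = 2303960.
Each occurs with probability p³ ≈ (0.02905)³ ≈ 2.450434e-05.
By linearity: E[X] = C(241, 3)·p³ ≈ 2303960 · 2.450434e-05 ≈ 56.4570.
Here α = 1, so p = 7/n is exactly at the triangle threshold p ~ 1/n. Asymptotically E[X] → c³/6 = 7³/6 = 343/6 ≈ 57.1667, a bounded constant. In this regime the triangle count is asymptotically Poisson(c³/6).

E[X] ≈ 56.4570; in regime p = Θ(1/n^{1}) E[X] stays bounded (at the triangle threshold p ~ 1/n).


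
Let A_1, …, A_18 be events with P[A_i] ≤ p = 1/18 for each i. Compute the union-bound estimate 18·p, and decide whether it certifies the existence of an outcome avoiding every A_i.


Union bound: P[∪_{i=1}^{18} A_i] ≤ Σ_i P[A_i] ≤ 18·p = 18·(1/18) = 1.
Numerically: 1 ≈ 1.000.
Is 1 < 1? NO.
Since the bound 1 is ≥ 1, the union bound is uninformative here; it does NOT by itself certify existence.

18·p = 1 ≈ 1.000; existence NOT certified by the union bound.


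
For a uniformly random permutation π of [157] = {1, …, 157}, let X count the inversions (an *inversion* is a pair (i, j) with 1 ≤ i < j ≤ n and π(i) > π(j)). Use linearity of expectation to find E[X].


Write X = Σ X_I over the C(157, 2) = 12246 pairs i < j, with X_I the indicator of one inversion.
There are 12246 indicators.
For each fixed pair i < j, the values π(i) and π(j) are two distinct elements of {1, …, 157} in uniformly random order; by symmetry P[π(i) > π(j)] = 1/2.
By linearity: E[X] = 12246 · (1/2) = C(157, 2) · (1/2) = 12246/2 = 6123 ≈ 6123.000.

E[X] = 6123 = 6123.000.


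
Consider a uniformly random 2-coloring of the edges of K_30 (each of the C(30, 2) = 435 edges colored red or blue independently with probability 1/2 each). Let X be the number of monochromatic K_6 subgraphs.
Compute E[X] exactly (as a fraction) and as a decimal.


Let X = Σ_S X_S over the C(30, 6) = 593775 subsets S of size 6, where X_S = 1 if the K_6 on S is monochromatic.
For a fixed S, the K_6 on S has C(6, 2) = 15 edges. P[all 15 edges red] = (1/2)^15, and likewise for blue, so P[monochromatic] = 2·(1/2)^15 = 2^{1 − 15} = 1/16384.
By linearity: E[X] = C(30, 6) · 2^{1 − 15} = 593775 · 1/16384 = 593775/16384.
Numerically: E[X] ≈ 36.241.

E[X] = C(30,6)·2^(1−C(6,2)) = 593775/16384 ≈ 36.241.


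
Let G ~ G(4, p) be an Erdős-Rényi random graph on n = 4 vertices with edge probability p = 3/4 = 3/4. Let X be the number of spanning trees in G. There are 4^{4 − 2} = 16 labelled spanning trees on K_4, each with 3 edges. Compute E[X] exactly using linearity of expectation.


K_4 has 4^{4 − 2} = 16 labelled spanning trees.
For each such spanning tree H, let X_H = 1 if all 3 edges of H are present in G. Then P[X_H = 1] = p^{3} = (3/4)^{3} = 27/64.
By linearity: E[X] = Σ_H E[X_H] = 16 · p^{3} = 16 · 27/64 = 27/4.
Numerically: E[X] ≈ 6.75.

E[X] = 16 · (3/4)^{3} = 27/4 ≈ 6.75.


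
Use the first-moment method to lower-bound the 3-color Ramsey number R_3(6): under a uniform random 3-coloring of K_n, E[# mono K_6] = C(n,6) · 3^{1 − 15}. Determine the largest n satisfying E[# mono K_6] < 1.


We need C(n, 6) · 3^{1 − 15} < 1, i.e. C(n, 6) < 3^{15 − 1} = 4782969.
Check values of n near the boundary:
  n = 37: C(37, 6) = 2324784; 2324784 < 4782969? YES
  n = 38: C(38, 6) = 2760681; 2760681 < 4782969? YES
  n = 39: C(39, 6) = 3262623; 3262623 < 4782969? YES
  n = 40: C(40, 6) = 3838380; 3838380 < 4782969? YES
  n = 41: C(41, 6) = 4496388; 4496388 < 4782969? YES
  n = 42: C(42, 6) = 5245786; 5245786 < 4782969? NO
  n = 43: C(43, 6) = 6096454; 6096454 < 4782969? NO
The largest n with C(n, 6) < 4782969 is n = 41 (where E[X] = 1498796/1594323 ≈ 0.9401). Hence R_3(6) > 41, i.e. R_3(6) ≥ 42.

Largest n = 41; hence R_3(6) > 41.


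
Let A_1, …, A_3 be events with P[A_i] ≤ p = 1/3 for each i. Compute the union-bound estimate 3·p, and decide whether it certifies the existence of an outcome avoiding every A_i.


Union bound: P[∪_{i=1}^{3} A_i] ≤ Σ_i P[A_i] ≤ 3·p = 3·(1/3) = 1.
Numerically: 1 ≈ 1.0000000.
Is 1 < 1? NO.
Since the bound 1 is ≥ 1, the union bound is uninformative here; it does NOT by itself certify existence.

3·p = 1 ≈ 1.0000000; existence NOT certified by the union bound.


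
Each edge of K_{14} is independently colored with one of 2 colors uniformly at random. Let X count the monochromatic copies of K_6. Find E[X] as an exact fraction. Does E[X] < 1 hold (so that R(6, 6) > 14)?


E[X] = C(14, 6) · 2^{1 − 15} = 3003 · 2^{−14} = 3003/16384.
As a reduced fraction: E[X] = 3003/16384 ≈ 0.18329.
Is E[X] < 1? YES.
Since E[X] < 1, there exists a 2-coloring of K_{14} with no monochromatic K_6; hence R(6, 6) > 14.

E[X] = 3003/16384 ≈ 0.18329; E[X] < 1, so R(6, 6) > 14.


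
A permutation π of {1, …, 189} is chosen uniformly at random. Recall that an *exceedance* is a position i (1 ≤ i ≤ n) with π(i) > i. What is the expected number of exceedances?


Write X = Σ_{i=1}^{189} X_i, where X_i = 1_{π(i) > i}.
For each fixed i, π(i) is uniform over {1, …, 189} (marginal of a uniform permutation), so P[π(i) > i] = (n − i)/n. Summing: Σ_{i=1}^{189} (n − i)/n = (0 + 1 + … + 188)/189 = 189(189 − 1)/(2·189) = (189 − 1)/2.
Hence E[X] = Σ_{i=1}^{189} (189 − i)/189 = 94 ≈ 94.00000.

E[X] = 94 = 94.00000.


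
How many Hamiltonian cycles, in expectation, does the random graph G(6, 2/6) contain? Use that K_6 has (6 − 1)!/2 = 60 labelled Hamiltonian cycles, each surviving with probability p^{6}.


K_6 has (6 − 1)!/2 = 60 labelled Hamiltonian cycles.
For each such Hamiltonian cycle H, let X_H = 1 if all 6 edges of H are present in G. Then P[X_H = 1] = p^{6} = (1/3)^{6} = 1/729.
By linearity: E[X] = Σ_H E[X_H] = 60 · p^{6} = 60 · 1/729 = 20/243.
Numerically: E[X] ≈ 0.0823045.

E[X] = 60 · (1/3)^{6} = 20/243 ≈ 0.0823045.


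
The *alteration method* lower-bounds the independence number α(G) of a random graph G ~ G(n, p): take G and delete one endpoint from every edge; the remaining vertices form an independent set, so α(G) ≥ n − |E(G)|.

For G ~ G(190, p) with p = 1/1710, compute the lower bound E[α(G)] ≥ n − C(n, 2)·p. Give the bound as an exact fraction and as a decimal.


E[|E(G)|] = C(190, 2)·p = 17955 · (1/1710) = 21/2.
E[α(G)] ≥ n − E[|E(G)|] = 190 − 21/2 = 359/2.
Numerically: ≈ 179.50000.
(This is only a lower bound; the true E[α(G)] may be larger.)

E[α(G)] ≥ 359/2 ≈ 179.50000.


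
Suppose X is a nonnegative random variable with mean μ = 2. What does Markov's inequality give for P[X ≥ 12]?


μ = E[X] = 2, a = 12.
Markov: P[X ≥ 12] ≤ μ/a = (2)/12 = 1/6.
Numerically: ≈ 0.166667.
(Since a = 12 > μ = 2.000000, the bound 1/6 is < 1 and informative.)

P[X ≥ 12] ≤ 1/6 ≈ 0.166667.


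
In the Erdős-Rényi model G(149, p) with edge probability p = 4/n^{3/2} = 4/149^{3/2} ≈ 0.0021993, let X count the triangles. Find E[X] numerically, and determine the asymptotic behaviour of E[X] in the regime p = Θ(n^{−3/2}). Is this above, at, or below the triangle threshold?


Number of potential triangles: C(149, 3) = 540274.
Each occurs with probability p³ ≈ (0.0021993)³ ≈ 1.0637554e-08.
By linearity: E[X] = C(149, 3)·p³ ≈ 540274 · 1.0637554e-08 ≈ 0.00575.
Since α = 3/2 > 1, p = c/n^{3/2} = o(1/n) is below the triangle threshold p ~ 1/n. Asymptotically E[X] ~ (c³/6)·n^{3(1−α)} = (4³/6)·n^{-1.5} → 0, so by Markov's inequality G has no triangles w.h.p.

E[X] ≈ 0.00575; in regime p = Θ(1/n^{3/2}) E[X] tends to 0 (below the triangle threshold p ~ 1/n).


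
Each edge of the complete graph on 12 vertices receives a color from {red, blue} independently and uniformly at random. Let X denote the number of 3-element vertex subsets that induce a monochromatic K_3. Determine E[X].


Let X = Σ_S X_S over the C(12, 3) = 220 subsets S of size 3, where X_S = 1 if the K_3 on S is monochromatic.
For a fixed S, the K_3 on S has C(3, 2) = 3 edges. P[all 3 edges red] = (1/2)^3, and likewise for blue, so P[monochromatic] = 2·(1/2)^3 = 2^{1 − 3} = 1/4.
By linearity: E[X] = C(12, 3) · 2^{1 − 3} = 220 · 1/4 = 55.
Numerically: E[X] ≈ 55.000.

E[X] = C(12,3)·2^(1−C(3,2)) = 55 ≈ 55.000.


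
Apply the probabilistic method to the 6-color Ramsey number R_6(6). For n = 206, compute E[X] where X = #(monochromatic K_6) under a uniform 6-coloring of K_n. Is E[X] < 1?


E[X] = C(206, 6) · 6^{1 − 15} = 98619368491 · 6^{−14} = 98619368491/78364164096.
As a reduced fraction: E[X] = 98619368491/78364164096 ≈ 1.258.
Is E[X] < 1? NO.
Since E[X] ≥ 1, the first-moment bound is inconclusive at n = 206; it does NOT by itself certify R_6(6) > 206.

E[X] = 98619368491/78364164096 ≈ 1.258; E[X] ≥ 1; first-moment method inconclusive here.


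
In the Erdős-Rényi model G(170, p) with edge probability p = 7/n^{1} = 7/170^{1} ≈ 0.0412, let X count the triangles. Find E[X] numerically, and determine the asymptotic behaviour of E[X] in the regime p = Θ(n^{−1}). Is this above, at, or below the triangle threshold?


Number of potential triangles: C(170, 3) = 804440.
Each occurs with probability p³ ≈ (0.0412)³ ≈ 6.98148e-05.
By linearity: E[X] = C(170, 3)·p³ ≈ 804440 · 6.98148e-05 ≈ 56.162.
Here α = 1, so p = 7/n is exactly at the triangle threshold p ~ 1/n. Asymptotically E[X] → c³/6 = 7³/6 = 343/6 ≈ 57.167, a bounded constant. In this regime the triangle count is asymptotically Poisson(c³/6).

E[X] ≈ 56.162; in regime p = Θ(1/n^{1}) E[X] stays bounded (at the triangle threshold p ~ 1/n).


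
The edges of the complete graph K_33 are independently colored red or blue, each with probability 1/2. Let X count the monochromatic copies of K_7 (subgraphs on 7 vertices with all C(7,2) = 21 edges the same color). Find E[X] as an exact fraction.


Let X = Σ_S X_S over the C(33, 7) = 4272048 subsets S of size 7, where X_S = 1 if the K_7 on S is monochromatic.
For a fixed S, the K_7 on S has C(7, 2) = 21 edges. P[all 21 edges red] = (1/2)^21, and likewise for blue, so P[monochromatic] = 2·(1/2)^21 = 2^{1 − 21} = 1/1048576.
By linearity: E[X] = C(33, 7) · 2^{1 − 21} = 4272048 · 1/1048576 = 267003/65536.
Numerically: E[X] ≈ 4.07414.

E[X] = C(33,7)·2^(1−C(7,2)) = 267003/65536 ≈ 4.07414.


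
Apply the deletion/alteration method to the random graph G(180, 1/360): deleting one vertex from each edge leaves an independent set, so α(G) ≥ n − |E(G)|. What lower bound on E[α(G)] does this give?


E[|E(G)|] = C(180, 2)·p = 16110 · (1/360) = 179/4.
E[α(G)] ≥ n − E[|E(G)|] = 180 − 179/4 = 541/4.
Numerically: ≈ 135.25000.
(This is only a lower bound; the true E[α(G)] may be larger.)

E[α(G)] ≥ 541/4 ≈ 135.25000.


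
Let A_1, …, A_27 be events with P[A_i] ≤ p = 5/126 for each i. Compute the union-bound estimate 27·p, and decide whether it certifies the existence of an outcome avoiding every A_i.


Union bound: P[∪_{i=1}^{27} A_i] ≤ Σ_i P[A_i] ≤ 27·p = 27·(5/126) = 15/14.
Numerically: 15/14 ≈ 1.07143.
Is 15/14 < 1? NO.
Since the bound 15/14 is ≥ 1, the union bound is uninformative here; it does NOT by itself certify existence.

27·p = 15/14 ≈ 1.07143; existence NOT certified by the union bound.


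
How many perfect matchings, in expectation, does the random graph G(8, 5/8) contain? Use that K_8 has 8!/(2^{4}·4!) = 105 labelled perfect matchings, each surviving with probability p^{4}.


K_8 has 8!/(2^{4}·4!) = 105 labelled perfect matchings.
For each such perfect matching H, let X_H = 1 if all 4 edges of H are present in G. Then P[X_H = 1] = p^{4} = (5/8)^{4} = 625/4096.
Summing the indicators: E[X] = Σ_H E[X_H] = 105 · p^{4} = 105 · 625/4096 = 65625/4096.
Numerically: E[X] ≈ 16.0217.

E[X] = 105 · (5/8)^{4} = 65625/4096 ≈ 16.0217.


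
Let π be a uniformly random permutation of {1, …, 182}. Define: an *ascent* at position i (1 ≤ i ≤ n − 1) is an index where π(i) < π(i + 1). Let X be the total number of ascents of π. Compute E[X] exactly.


Write X = Σ X_I over i = 1, …, 181, with X_I the indicator of one ascent.
There are 181 indicators.
For each fixed i, the pair (π(i), π(i+1)) is a uniformly random ordered pair of distinct values from {1, …, 182}; by symmetry P[π(i) < π(i+1)] = 1/2.
By linearity: E[X] = 181 · (1/2) = (182 − 1) · (1/2) = 181/2 ≈ 90.500000.

E[X] = 181/2 = 90.500000.


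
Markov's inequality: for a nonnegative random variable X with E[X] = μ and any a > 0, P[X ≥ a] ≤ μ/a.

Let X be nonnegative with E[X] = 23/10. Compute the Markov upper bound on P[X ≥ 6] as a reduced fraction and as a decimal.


μ = E[X] = 23/10, a = 6.
Markov: P[X ≥ 6] ≤ μ/a = (23/10)/6 = 23/60.
Numerically: ≈ 0.3833.
(Since a = 6 > μ = 2.3000, the bound 23/60 is < 1 and informative.)

P[X ≥ 6] ≤ 23/60 ≈ 0.3833.


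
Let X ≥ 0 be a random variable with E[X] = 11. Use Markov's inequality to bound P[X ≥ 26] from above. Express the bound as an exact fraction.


μ = E[X] = 11, a = 26.
Markov: P[X ≥ 26] ≤ μ/a = (11)/26 = 11/26.
Numerically: ≈ 0.423.
(Since a = 26 > μ = 11.000, the bound 11/26 is < 1 and informative.)

P[X ≥ 26] ≤ 11/26 ≈ 0.423.


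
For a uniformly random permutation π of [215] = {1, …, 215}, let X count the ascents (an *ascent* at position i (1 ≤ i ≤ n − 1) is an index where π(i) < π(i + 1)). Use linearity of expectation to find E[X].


Write X = Σ X_I over i = 1, …, 214, with X_I the indicator of one ascent.
There are 214 indicators.
For each fixed i, the pair (π(i), π(i+1)) is a uniformly random ordered pair of distinct values from {1, …, 215}; by symmetry P[π(i) < π(i+1)] = 1/2.
By linearity: E[X] = 214 · (1/2) = (215 − 1) · (1/2) = 107 ≈ 107.000.

E[X] = 107 = 107.000.


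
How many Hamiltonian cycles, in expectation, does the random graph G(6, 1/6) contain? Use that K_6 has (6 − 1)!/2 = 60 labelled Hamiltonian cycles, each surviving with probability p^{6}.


K_6 has (6 − 1)!/2 = 60 labelled Hamiltonian cycles.
For each such Hamiltonian cycle H, let X_H = 1 if all 6 edges of H are present in G. Then P[X_H = 1] = p^{6} = (1/6)^{6} = 1/46656.
By linearity: E[X] = Σ_H E[X_H] = 60 · p^{6} = 60 · 1/46656 = 5/3888.
Numerically: E[X] ≈ 0.00128601.

E[X] = 60 · (1/6)^{6} = 5/3888 ≈ 0.00128601.


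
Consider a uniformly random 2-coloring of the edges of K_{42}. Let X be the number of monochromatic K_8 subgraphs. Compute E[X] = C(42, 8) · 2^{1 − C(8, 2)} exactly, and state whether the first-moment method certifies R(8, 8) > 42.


E[X] = C(42, 8) · 2^{1 − 28} = 118030185 · 2^{−27} = 118030185/134217728.
As a reduced fraction: E[X] = 118030185/134217728 ≈ 0.87939.
Is E[X] < 1? YES.
Since E[X] < 1, there exists a 2-coloring of K_{42} with no monochromatic K_8; hence R(8, 8) > 42.

E[X] = 118030185/134217728 ≈ 0.87939; E[X] < 1, so R(8, 8) > 42.


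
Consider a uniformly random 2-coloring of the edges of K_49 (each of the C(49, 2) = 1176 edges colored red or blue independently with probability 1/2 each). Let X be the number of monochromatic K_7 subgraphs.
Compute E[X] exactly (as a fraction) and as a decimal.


Let X = Σ_S X_S over the C(49, 7) = 85900584 subsets S of size 7, where X_S = 1 if the K_7 on S is monochromatic.
For a fixed S, the K_7 on S has C(7, 2) = 21 edges. P[all 21 edges red] = (1/2)^21, and likewise for blue, so P[monochromatic] = 2·(1/2)^21 = 2^{1 − 21} = 1/1048576.
By linearity of expectation: E[X] = C(49, 7) · 2^{1 − 21} = 85900584 · 1/1048576 = 10737573/131072.
Numerically: E[X] ≈ 81.92118.

E[X] = C(49,7)·2^(1−C(7,2)) = 10737573/131072 ≈ 81.92118.


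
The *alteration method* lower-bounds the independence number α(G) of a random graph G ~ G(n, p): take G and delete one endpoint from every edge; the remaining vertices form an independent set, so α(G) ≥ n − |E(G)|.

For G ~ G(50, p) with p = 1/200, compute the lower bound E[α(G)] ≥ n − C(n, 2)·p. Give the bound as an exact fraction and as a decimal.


E[|E(G)|] = C(50, 2)·p = 1225 · (1/200) = 49/8.
E[α(G)] ≥ n − E[|E(G)|] = 50 − 49/8 = 351/8.
Numerically: ≈ 43.8750.
(This is only a lower bound; the true E[α(G)] may be larger.)

E[α(G)] ≥ 351/8 ≈ 43.8750.


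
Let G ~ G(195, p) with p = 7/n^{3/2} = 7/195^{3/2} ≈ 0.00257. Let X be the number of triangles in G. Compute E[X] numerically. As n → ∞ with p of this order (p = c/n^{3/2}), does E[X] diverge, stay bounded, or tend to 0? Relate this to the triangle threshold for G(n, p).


Number of potential triangles: C(195, 3) = 1216865.
Each occurs with probability p³ ≈ (0.00257)³ ≈ 1.69878e-08.
By linearity: E[X] = C(195, 3)·p³ ≈ 1216865 · 1.69878e-08 ≈ 0.021.
Since α = 3/2 > 1, p = c/n^{3/2} = o(1/n) is below the triangle threshold p ~ 1/n. Asymptotically E[X] ~ (c³/6)·n^{3(1−α)} = (7³/6)·n^{-1.5} → 0, so by Markov's inequality G has no triangles w.h.p.

E[X] ≈ 0.021; in regime p = Θ(1/n^{3/2}) E[X] tends to 0 (below the triangle threshold p ~ 1/n).


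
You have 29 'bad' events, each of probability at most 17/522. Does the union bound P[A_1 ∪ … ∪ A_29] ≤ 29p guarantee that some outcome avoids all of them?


Union bound: P[∪_{i=1}^{29} A_i] ≤ Σ_i P[A_i] ≤ 29·p = 29·(17/522) = 17/18.
Numerically: 17/18 ≈ 0.944.
Is 17/18 < 1? YES.
Since P[∪ A_i] ≤ 17/18 < 1, the complement has P[∩ A_i^c] ≥ 1 − 17/18 = 1/18 > 0, so some outcome avoids every A_i.

29·p = 17/18 ≈ 0.944; existence CERTIFIED by the union bound.


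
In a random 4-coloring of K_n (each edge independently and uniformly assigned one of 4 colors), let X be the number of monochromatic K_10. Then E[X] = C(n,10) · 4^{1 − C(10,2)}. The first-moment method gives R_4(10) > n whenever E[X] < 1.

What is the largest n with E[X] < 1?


We need C(n, 10) · 4^{1 − 45} < 1, i.e. C(n, 10) < 4^{45 − 1} = 309485009821345068724781056.
Check values of n near the boundary:
  n = 2018: C(2018, 10) = 301820606687612220663963508; 301820606687612220663963508 < 309485009821345068724781056? YES
  n = 2019: C(2019, 10) = 303322949179835278009229628; 303322949179835278009229628 < 309485009821345068724781056? YES
  n = 2020: C(2020, 10) = 304832018578739931133653656; 304832018578739931133653656 < 309485009821345068724781056? YES
  n = 2021: C(2021, 10) = 306347841644770462864800616; 306347841644770462864800616 < 309485009821345068724781056? YES
  n = 2022: C(2022, 10) = 307870445231474093395937796; 307870445231474093395937796 < 309485009821345068724781056? YES
  n = 2023: C(2023, 10) = 309399856285778485315440716; 309399856285778485315440716 < 309485009821345068724781056? YES
  n = 2024: C(2024, 10) = 310936101848269937576192656; 310936101848269937576192656 < 309485009821345068724781056? NO
The largest n with C(n, 10) < 309485009821345068724781056 is n = 2023 (where E[X] = 77349964071444621328860179/77371252455336267181195264 ≈ 0.9997249). Hence R_4(10) > 2023, i.e. R_4(10) ≥ 2024.

Largest n = 2023; hence R_4(10) > 2023.


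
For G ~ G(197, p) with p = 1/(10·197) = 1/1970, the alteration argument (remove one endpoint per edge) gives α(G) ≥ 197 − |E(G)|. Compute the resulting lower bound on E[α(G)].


E[|E(G)|] = C(197, 2)·p = 19306 · (1/1970) = 49/5.
E[α(G)] ≥ n − E[|E(G)|] = 197 − 49/5 = 936/5.
Numerically: ≈ 187.200.
(This is only a lower bound; the true E[α(G)] may be larger.)

E[α(G)] ≥ 936/5 ≈ 187.200.


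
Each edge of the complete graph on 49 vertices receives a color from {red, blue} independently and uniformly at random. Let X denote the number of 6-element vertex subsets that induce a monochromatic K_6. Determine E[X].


Let X = Σ_S X_S over the C(49, 6) = 13983816 subsets S of size 6, where X_S = 1 if the K_6 on S is monochromatic.
For a fixed S, the K_6 on S has C(6, 2) = 15 edges. P[all 15 edges red] = (1/2)^15, and likewise for blue, so P[monochromatic] = 2·(1/2)^15 = 2^{1 − 15} = 1/16384.
By linearity: E[X] = C(49, 6) · 2^{1 − 15} = 13983816 · 1/16384 = 1747977/2048.
Numerically: E[X] ≈ 853.504.

E[X] = C(49,6)·2^(1−C(6,2)) = 1747977/2048 ≈ 853.504.


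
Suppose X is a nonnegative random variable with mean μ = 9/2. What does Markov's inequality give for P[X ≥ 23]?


μ = E[X] = 9/2, a = 23.
Markov: P[X ≥ 23] ≤ μ/a = (9/2)/23 = 9/46.
Numerically: ≈ 0.196.
(Since a = 23 > μ = 4.500, the bound 9/46 is < 1 and informative.)

P[X ≥ 23] ≤ 9/46 ≈ 0.196.


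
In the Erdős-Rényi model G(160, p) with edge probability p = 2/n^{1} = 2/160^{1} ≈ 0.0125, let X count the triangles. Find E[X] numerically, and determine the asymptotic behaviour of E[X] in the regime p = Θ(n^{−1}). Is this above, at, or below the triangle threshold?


Number of potential triangles: C(160, 3) = 669920.
Each occurs with probability p³ ≈ (0.0125)³ ≈ 1.953125e-06.
By linearity: E[X] = C(160, 3)·p³ ≈ 669920 · 1.953125e-06 ≈ 1.3084.
Here α = 1, so p = 2/n is exactly at the triangle threshold p ~ 1/n. Asymptotically E[X] → c³/6 = 2³/6 = 4/3 ≈ 1.3333, a bounded constant. In this regime the triangle count is asymptotically Poisson(c³/6).

E[X] ≈ 1.3084; in regime p = Θ(1/n^{1}) E[X] stays bounded (at the triangle threshold p ~ 1/n).


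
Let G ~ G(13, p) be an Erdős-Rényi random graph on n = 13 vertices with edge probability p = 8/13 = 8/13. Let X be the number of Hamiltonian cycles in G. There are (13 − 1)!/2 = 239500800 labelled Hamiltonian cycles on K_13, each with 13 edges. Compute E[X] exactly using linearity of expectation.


K_13 has (13 − 1)!/2 = 239500800 labelled Hamiltonian cycles.
For each such Hamiltonian cycle H, let X_H = 1 if all 13 edges of H are present in G. Then P[X_H = 1] = p^{13} = (8/13)^{13} = 549755813888/302875106592253.
By linearity: E[X] = Σ_H E[X_H] = 239500800 · p^{13} = 239500800 · 549755813888/302875106592253 = 131666957230827110400/302875106592253.
Numerically: E[X] ≈ 4.3472e+05.

E[X] = 239500800 · (8/13)^{13} = 131666957230827110400/302875106592253 ≈ 4.3472e+05.


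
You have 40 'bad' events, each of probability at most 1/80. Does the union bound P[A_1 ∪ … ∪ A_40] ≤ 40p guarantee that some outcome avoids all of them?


Union bound: P[∪_{i=1}^{40} A_i] ≤ Σ_i P[A_i] ≤ 40·p = 40·(1/80) = 1/2.
Numerically: 1/2 ≈ 0.500000.
Is 1/2 < 1? YES.
Since P[∪ A_i] ≤ 1/2 < 1, the complement has P[∩ A_i^c] ≥ 1 − 1/2 = 1/2 > 0, so some outcome avoids every A_i.

40·p = 1/2 ≈ 0.500000; existence CERTIFIED by the union bound.


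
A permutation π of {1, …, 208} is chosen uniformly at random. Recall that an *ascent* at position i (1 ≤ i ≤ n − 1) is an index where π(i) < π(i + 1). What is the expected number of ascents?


Write X = Σ X_I over i = 1, …, 207, with X_I the indicator of one ascent.
There are 207 indicators.
For each fixed i, the pair (π(i), π(i+1)) is a uniformly random ordered pair of distinct values from {1, …, 208}; by symmetry P[π(i) < π(i+1)] = 1/2.
By linearity: E[X] = 207 · (1/2) = (208 − 1) · (1/2) = 207/2 ≈ 103.500000.

E[X] = 207/2 = 103.500000.


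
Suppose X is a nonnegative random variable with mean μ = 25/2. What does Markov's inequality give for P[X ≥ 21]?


μ = E[X] = 25/2, a = 21.
Markov: P[X ≥ 21] ≤ μ/a = (25/2)/21 = 25/42.
Numerically: ≈ 0.595238.
(Since a = 21 > μ = 12.500000, the bound 25/42 is < 1 and informative.)

P[X ≥ 21] ≤ 25/42 ≈ 0.595238.


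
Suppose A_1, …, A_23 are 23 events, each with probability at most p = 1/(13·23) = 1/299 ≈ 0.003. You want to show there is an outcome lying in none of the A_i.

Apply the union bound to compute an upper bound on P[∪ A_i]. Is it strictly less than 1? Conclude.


Union bound: P[∪_{i=1}^{23} A_i] ≤ Σ_i P[A_i] ≤ 23·p = 23·(1/299) = 1/13.
Numerically: 1/13 ≈ 0.077.
Is 1/13 < 1? YES.
Since P[∪ A_i] ≤ 1/13 < 1, the complement has P[∩ A_i^c] ≥ 1 − 1/13 = 12/13 > 0, so some outcome avoids every A_i.

23·p = 1/13 ≈ 0.077; existence CERTIFIED by the union bound.


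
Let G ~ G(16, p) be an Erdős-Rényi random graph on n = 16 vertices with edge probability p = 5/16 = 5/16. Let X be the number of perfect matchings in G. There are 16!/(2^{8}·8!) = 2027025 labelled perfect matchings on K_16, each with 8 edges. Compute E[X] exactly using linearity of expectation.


K_16 has 16!/(2^{8}·8!) = 2027025 labelled perfect matchings.
For each such perfect matching H, let X_H = 1 if all 8 edges of H are present in G. Then P[X_H = 1] = p^{8} = (5/16)^{8} = 390625/4294967296.
Summing the indicators: E[X] = Σ_H E[X_H] = 2027025 · p^{8} = 2027025 · 390625/4294967296 = 791806640625/4294967296.
Numerically: E[X] ≈ 184.357.

E[X] = 2027025 · (5/16)^{8} = 791806640625/4294967296 ≈ 184.357.


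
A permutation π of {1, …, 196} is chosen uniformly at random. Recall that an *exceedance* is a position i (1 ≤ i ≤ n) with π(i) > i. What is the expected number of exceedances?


Write X = Σ_{i=1}^{196} X_i, where X_i = 1_{π(i) > i}.
For each fixed i, π(i) is uniform over {1, …, 196} (marginal of a uniform permutation), so P[π(i) > i] = (n − i)/n. Summing: Σ_{i=1}^{196} (n − i)/n = (0 + 1 + … + 195)/196 = 196(196 − 1)/(2·196) = (196 − 1)/2.
Hence E[X] = Σ_{i=1}^{196} (196 − i)/196 = 195/2 ≈ 97.500.

E[X] = 195/2 = 97.500.


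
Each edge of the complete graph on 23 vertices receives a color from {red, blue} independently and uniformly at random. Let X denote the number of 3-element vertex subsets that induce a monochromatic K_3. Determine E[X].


Let X = Σ_S X_S over the C(23, 3) = 1771 subsets S of size 3, where X_S = 1 if the K_3 on S is monochromatic.
For a fixed S, the K_3 on S has C(3, 2) = 3 edges. P[all 3 edges red] = (1/2)^3, and likewise for blue, so P[monochromatic] = 2·(1/2)^3 = 2^{1 − 3} = 1/4.
By linearity of expectation: E[X] = C(23, 3) · 2^{1 − 3} = 1771 · 1/4 = 1771/4.
Numerically: E[X] ≈ 442.750.

E[X] = C(23,3)·2^(1−C(3,2)) = 1771/4 ≈ 442.750.


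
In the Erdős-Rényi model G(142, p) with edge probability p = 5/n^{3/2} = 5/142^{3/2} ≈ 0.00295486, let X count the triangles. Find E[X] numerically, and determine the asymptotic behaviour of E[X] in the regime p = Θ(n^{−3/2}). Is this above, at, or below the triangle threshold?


Number of potential triangles: C(142, 3) = 467180.
Each occurs with probability p³ ≈ (0.00295486)³ ≈ 2.57995697e-08.
By linearity: E[X] = C(142, 3)·p³ ≈ 467180 · 2.57995697e-08 ≈ 0.012053.
Since α = 3/2 > 1, p = c/n^{3/2} = o(1/n) is below the triangle threshold p ~ 1/n. Asymptotically E[X] ~ (c³/6)·n^{3(1−α)} = (5³/6)·n^{-1.5} → 0, so by Markov's inequality G has no triangles w.h.p.

E[X] ≈ 0.012053; in regime p = Θ(1/n^{3/2}) E[X] tends to 0 (below the triangle threshold p ~ 1/n).


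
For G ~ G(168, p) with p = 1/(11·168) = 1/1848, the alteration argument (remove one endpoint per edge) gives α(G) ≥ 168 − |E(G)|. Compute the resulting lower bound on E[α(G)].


E[|E(G)|] = C(168, 2)·p = 14028 · (1/1848) = 167/22.
E[α(G)] ≥ n − E[|E(G)|] = 168 − 167/22 = 3529/22.
Numerically: ≈ 160.4091.
(This is only a lower bound; the true E[α(G)] may be larger.)

E[α(G)] ≥ 3529/22 ≈ 160.4091.


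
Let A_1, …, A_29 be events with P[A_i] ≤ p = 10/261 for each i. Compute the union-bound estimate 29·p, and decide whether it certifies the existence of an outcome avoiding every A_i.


Union bound: P[∪_{i=1}^{29} A_i] ≤ Σ_i P[A_i] ≤ 29·p = 29·(10/261) = 10/9.
Numerically: 10/9 ≈ 1.111.
Is 10/9 < 1? NO.
Since the bound 10/9 is ≥ 1, the union bound is uninformative here; it does NOT by itself certify existence.

29·p = 10/9 ≈ 1.111; existence NOT certified by the union bound.


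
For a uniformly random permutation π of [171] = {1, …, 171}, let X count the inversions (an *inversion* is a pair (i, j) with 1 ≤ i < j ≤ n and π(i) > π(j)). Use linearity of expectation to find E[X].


Write X = Σ X_I over the C(171, 2) = 14535 pairs i < j, with X_I the indicator of one inversion.
There are 14535 indicators.
For each fixed pair i < j, the values π(i) and π(j) are two distinct elements of {1, …, 171} in uniformly random order; by symmetry P[π(i) > π(j)] = 1/2.
By linearity: E[X] = 14535 · (1/2) = C(171, 2) · (1/2) = 14535/2 = 14535/2 ≈ 7267.5000.

E[X] = 14535/2 = 7267.5000.


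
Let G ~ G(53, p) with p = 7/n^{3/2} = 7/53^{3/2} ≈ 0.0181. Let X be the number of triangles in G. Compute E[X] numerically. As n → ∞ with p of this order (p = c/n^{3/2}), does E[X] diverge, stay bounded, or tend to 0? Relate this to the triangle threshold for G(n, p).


Number of potential triangles: C(53, 3) = 23426.
Each occurs with probability p³ ≈ (0.0181)³ ≈ 5.97108e-06.
By linearity: E[X] = C(53, 3)·p³ ≈ 23426 · 5.97108e-06 ≈ 0.140.
Since α = 3/2 > 1, p = c/n^{3/2} = o(1/n) is below the triangle threshold p ~ 1/n. Asymptotically E[X] ~ (c³/6)·n^{3(1−α)} = (7³/6)·n^{-1.5} → 0, so by Markov's inequality G has no triangles w.h.p.

E[X] ≈ 0.140; in regime p = Θ(1/n^{3/2}) E[X] tends to 0 (below the triangle threshold p ~ 1/n).


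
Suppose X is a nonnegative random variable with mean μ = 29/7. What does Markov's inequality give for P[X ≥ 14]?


μ = E[X] = 29/7, a = 14.
Markov: P[X ≥ 14] ≤ μ/a = (29/7)/14 = 29/98.
Numerically: ≈ 0.295918.
(Since a = 14 > μ = 4.142857, the bound 29/98 is < 1 and informative.)

P[X ≥ 14] ≤ 29/98 ≈ 0.295918.


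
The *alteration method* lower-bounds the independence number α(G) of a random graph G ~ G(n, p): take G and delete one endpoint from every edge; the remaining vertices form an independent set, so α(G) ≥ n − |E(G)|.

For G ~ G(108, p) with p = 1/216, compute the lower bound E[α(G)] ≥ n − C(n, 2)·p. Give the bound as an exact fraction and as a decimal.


E[|E(G)|] = C(108, 2)·p = 5778 · (1/216) = 107/4.
E[α(G)] ≥ n − E[|E(G)|] = 108 − 107/4 = 325/4.
Numerically: ≈ 81.2500.
(This is only a lower bound; the true E[α(G)] may be larger.)

E[α(G)] ≥ 325/4 ≈ 81.2500.


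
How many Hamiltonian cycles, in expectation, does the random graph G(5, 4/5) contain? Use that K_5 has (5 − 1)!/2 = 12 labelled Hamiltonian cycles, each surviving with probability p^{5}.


K_5 has (5 − 1)!/2 = 12 labelled Hamiltonian cycles.
For each such Hamiltonian cycle H, let X_H = 1 if all 5 edges of H are present in G. Then P[X_H = 1] = p^{5} = (4/5)^{5} = 1024/3125.
Summing the indicators: E[X] = Σ_H E[X_H] = 12 · p^{5} = 12 · 1024/3125 = 12288/3125.
Numerically: E[X] ≈ 3.93.

E[X] = 12 · (4/5)^{5} = 12288/3125 ≈ 3.93.


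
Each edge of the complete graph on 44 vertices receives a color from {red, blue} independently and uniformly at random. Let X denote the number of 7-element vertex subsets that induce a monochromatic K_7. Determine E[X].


Let X = Σ_S X_S over the C(44, 7) = 38320568 subsets S of size 7, where X_S = 1 if the K_7 on S is monochromatic.
For a fixed S, the K_7 on S has C(7, 2) = 21 edges. P[all 21 edges red] = (1/2)^21, and likewise for blue, so P[monochromatic] = 2·(1/2)^21 = 2^{1 − 21} = 1/1048576.
By linearity: E[X] = C(44, 7) · 2^{1 − 21} = 38320568 · 1/1048576 = 4790071/131072.
Numerically: E[X] ≈ 36.5453.

E[X] = C(44,7)·2^(1−C(7,2)) = 4790071/131072 ≈ 36.5453.


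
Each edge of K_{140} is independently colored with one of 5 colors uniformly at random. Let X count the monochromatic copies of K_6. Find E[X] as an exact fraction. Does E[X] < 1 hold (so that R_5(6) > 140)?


E[X] = C(140, 6) · 5^{1 − 15} = 9381724380 · 5^{−14} = 9381724380/6103515625.
As a reduced fraction: E[X] = 1876344876/1220703125 ≈ 1.53710.
Is E[X] < 1? NO.
Since E[X] ≥ 1, the first-moment bound is inconclusive at n = 140; it does NOT by itself certify R_5(6) > 140.

E[X] = 1876344876/1220703125 ≈ 1.53710; E[X] ≥ 1; first-moment method inconclusive here.


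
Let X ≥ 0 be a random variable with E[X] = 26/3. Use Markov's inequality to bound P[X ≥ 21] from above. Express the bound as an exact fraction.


μ = E[X] = 26/3, a = 21.
Markov: P[X ≥ 21] ≤ μ/a = (26/3)/21 = 26/63.
Numerically: ≈ 0.413.
(Since a = 21 > μ = 8.667, the bound 26/63 is < 1 and informative.)

P[X ≥ 21] ≤ 26/63 ≈ 0.413.


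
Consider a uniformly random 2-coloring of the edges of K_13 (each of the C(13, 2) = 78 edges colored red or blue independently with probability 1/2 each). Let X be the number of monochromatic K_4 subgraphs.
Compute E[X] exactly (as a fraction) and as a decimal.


Let X = Σ_S X_S over the C(13, 4) = 715 subsets S of size 4, where X_S = 1 if the K_4 on S is monochromatic.
For a fixed S, the K_4 on S has C(4, 2) = 6 edges. P[all 6 edges red] = (1/2)^6, and likewise for blue, so P[monochromatic] = 2·(1/2)^6 = 2^{1 − 6} = 1/32.
By linearity: E[X] = C(13, 4) · 2^{1 − 6} = 715 · 1/32 = 715/32.
Numerically: E[X] ≈ 22.3438.

E[X] = C(13,4)·2^(1−C(4,2)) = 715/32 ≈ 22.3438.


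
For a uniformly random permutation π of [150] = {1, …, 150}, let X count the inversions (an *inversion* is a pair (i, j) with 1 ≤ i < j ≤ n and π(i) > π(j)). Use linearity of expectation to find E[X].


Write X = Σ X_I over the C(150, 2) = 11175 pairs i < j, with X_I the indicator of one inversion.
There are 11175 indicators.
For each fixed pair i < j, the values π(i) and π(j) are two distinct elements of {1, …, 150} in uniformly random order; by symmetry P[π(i) > π(j)] = 1/2.
By linearity: E[X] = 11175 · (1/2) = C(150, 2) · (1/2) = 11175/2 = 11175/2 ≈ 5587.500.

E[X] = 11175/2 = 5587.500.


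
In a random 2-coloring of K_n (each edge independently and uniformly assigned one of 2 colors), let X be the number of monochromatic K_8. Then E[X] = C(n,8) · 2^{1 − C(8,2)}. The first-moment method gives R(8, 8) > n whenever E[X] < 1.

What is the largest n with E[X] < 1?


We need C(n, 8) · 2^{1 − 28} < 1, i.e. C(n, 8) < 2^{28 − 1} = 134217728.
Check values of n near the boundary:
  n = 41: C(41, 8) = 95548245; 95548245 < 134217728? YES
  n = 42: C(42, 8) = 118030185; 118030185 < 134217728? YES
  n = 43: C(43, 8) = 145008513; 145008513 < 134217728? NO
  n = 44: C(44, 8) = 177232627; 177232627 < 134217728? NO
  n = 45: C(45, 8) = 215553195; 215553195 < 134217728? NO
The largest n with C(n, 8) < 134217728 is n = 42 (where E[X] = 118030185/134217728 ≈ 0.87939). Hence R(8, 8) > 42, i.e. R(8, 8) ≥ 43.

Largest n = 42; hence R(8, 8) > 42.


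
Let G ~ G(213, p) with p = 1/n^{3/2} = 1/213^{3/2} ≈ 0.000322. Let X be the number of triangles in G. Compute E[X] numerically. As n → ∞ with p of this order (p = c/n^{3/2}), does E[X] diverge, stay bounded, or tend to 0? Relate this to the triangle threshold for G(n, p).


Number of potential triangles: C(213, 3) = 1587986.
Each occurs with probability p³ ≈ (0.000322)³ ≈ 3.32883e-11.
By linearity: E[X] = C(213, 3)·p³ ≈ 1587986 · 3.32883e-11 ≈ 0.000.
Since α = 3/2 > 1, p = c/n^{3/2} = o(1/n) is below the triangle threshold p ~ 1/n. Asymptotically E[X] ~ (c³/6)·n^{3(1−α)} = (1³/6)·n^{-1.5} → 0, so by Markov's inequality G has no triangles w.h.p.

E[X] ≈ 0.000; in regime p = Θ(1/n^{3/2}) E[X] tends to 0 (below the triangle threshold p ~ 1/n).


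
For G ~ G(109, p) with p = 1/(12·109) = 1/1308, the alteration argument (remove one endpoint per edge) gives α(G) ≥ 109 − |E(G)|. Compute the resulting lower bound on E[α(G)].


E[|E(G)|] = C(109, 2)·p = 5886 · (1/1308) = 9/2.
E[α(G)] ≥ n − E[|E(G)|] = 109 − 9/2 = 209/2.
Numerically: ≈ 104.5000.
(This is only a lower bound; the true E[α(G)] may be larger.)

E[α(G)] ≥ 209/2 ≈ 104.5000.


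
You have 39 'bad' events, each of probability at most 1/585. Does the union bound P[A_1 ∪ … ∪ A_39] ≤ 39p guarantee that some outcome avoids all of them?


Union bound: P[∪_{i=1}^{39} A_i] ≤ Σ_i P[A_i] ≤ 39·p = 39·(1/585) = 1/15.
Numerically: 1/15 ≈ 0.06667.
Is 1/15 < 1? YES.
Since P[∪ A_i] ≤ 1/15 < 1, the complement has P[∩ A_i^c] ≥ 1 − 1/15 = 14/15 > 0, so some outcome avoids every A_i.

39·p = 1/15 ≈ 0.06667; existence CERTIFIED by the union bound.


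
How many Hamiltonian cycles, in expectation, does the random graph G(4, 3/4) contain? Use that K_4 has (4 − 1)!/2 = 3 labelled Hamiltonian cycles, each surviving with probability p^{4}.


K_4 has (4 − 1)!/2 = 3 labelled Hamiltonian cycles.
For each such Hamiltonian cycle H, let X_H = 1 if all 4 edges of H are present in G. Then P[X_H = 1] = p^{4} = (3/4)^{4} = 81/256.
Summing the indicators: E[X] = Σ_H E[X_H] = 3 · p^{4} = 3 · 81/256 = 243/256.
Numerically: E[X] ≈ 0.94922.

E[X] = 3 · (3/4)^{4} = 243/256 ≈ 0.94922.


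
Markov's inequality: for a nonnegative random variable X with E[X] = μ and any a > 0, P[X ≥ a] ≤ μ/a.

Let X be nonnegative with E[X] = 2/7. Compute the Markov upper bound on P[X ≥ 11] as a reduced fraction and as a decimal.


μ = E[X] = 2/7, a = 11.
Markov: P[X ≥ 11] ≤ μ/a = (2/7)/11 = 2/77.
Numerically: ≈ 0.0260.
(Since a = 11 > μ = 0.2857, the bound 2/77 is < 1 and informative.)

P[X ≥ 11] ≤ 2/77 ≈ 0.0260.
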